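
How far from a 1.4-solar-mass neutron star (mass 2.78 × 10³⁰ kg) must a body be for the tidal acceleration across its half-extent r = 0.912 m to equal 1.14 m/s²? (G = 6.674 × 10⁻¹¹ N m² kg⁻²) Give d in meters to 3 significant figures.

6.67 × 10⁶ m

2GMr/d³ = a_tidal  ⇒  d = (2GMr / a_tidal)^(1/3)
d = (2 × 6.674×10⁻¹¹ × (2.78 × 10³⁰) × (0.912) / (1.14))^(1/3)
  = 6.67 × 10⁶ m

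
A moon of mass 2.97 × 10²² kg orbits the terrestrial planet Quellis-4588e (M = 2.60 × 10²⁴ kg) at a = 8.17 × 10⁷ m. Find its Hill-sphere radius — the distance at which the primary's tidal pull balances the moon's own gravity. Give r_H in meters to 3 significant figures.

r_H ≈ a (m/3M)^(1/3)
    = (8.17 × 10⁷) × (2.97 × 10²² / (3 × 2.60 × 10²⁴))^(1/3)
    = 1.28 × 10⁷ m

1.28 × 10⁷ m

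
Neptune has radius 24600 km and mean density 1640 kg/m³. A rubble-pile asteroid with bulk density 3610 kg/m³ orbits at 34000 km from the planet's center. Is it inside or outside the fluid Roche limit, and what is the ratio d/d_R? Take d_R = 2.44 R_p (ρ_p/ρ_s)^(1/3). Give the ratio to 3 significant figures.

d_R = 2.44 × (24600 km) × (1640/3610)^(1/3) = 46140 km
d/d_R = (34000) / (46140) = 0.737
Since d/d_R < 1, the body is inside the Roche limit.

inside; d/d_R ≈ 0.737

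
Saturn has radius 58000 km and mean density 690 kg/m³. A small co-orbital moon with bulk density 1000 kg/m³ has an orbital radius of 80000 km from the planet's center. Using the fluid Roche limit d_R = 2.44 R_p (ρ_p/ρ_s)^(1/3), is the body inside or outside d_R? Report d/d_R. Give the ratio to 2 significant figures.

inside; d/d_R ≈ 0.64

d_R = 2.44 × (58000 km) × (690/1000)^(1/3) = 1.251 × 10⁵ km
d/d_R = (80000) / (1.251 × 10⁵) = 0.64
Since d/d_R < 1, the body is inside the Roche limit.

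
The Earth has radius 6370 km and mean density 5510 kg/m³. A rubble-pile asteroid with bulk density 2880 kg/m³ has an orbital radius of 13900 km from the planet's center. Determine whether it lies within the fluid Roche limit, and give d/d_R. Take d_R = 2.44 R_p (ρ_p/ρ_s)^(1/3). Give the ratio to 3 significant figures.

d_R = 2.44 × (6370 km) × (5510/2880)^(1/3) = 19300 km
d/d_R = (13900) / (19300) = 0.720
Since d/d_R < 1, the body is inside the Roche limit.

inside; d/d_R ≈ 0.720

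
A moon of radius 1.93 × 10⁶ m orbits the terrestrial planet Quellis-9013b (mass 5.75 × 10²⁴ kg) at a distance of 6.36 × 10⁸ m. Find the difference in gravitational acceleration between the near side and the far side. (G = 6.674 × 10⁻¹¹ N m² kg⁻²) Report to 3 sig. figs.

1.15 × 10⁻⁵ m/s²

Δa = 4GMr/d³
   = 4 × (6.674 × 10⁻¹¹) × (5.75 × 10²⁴) × (1.93 × 10⁶) / (6.36 × 10⁸)³
   = 1.15 × 10⁻⁵ m/s²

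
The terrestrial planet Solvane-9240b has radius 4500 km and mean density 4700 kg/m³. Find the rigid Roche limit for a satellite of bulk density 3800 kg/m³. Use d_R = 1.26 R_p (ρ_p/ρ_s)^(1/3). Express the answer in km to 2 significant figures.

d_R = 1.26 × 4500 km × (4700/3800)^(1/3)
    = 6100 km

6100 km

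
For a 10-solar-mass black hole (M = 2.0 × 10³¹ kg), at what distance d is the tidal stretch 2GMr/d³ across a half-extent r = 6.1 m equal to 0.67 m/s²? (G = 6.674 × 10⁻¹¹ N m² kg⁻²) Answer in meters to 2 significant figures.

2.9 × 10⁷ m

2GMr/d³ = a_tidal  ⇒  d = (2GMr / a_tidal)^(1/3)
d = (2 × 6.674×10⁻¹¹ × (2.0 × 10³¹) × (6.1) / (0.67))^(1/3)
  = 2.9 × 10⁷ m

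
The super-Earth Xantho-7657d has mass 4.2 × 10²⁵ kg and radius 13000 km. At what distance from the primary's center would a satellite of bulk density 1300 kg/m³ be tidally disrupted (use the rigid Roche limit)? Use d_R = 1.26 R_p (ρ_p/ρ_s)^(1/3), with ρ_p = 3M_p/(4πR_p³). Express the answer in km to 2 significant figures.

ρ_p = 3M_p/(4πR_p³) = 3 × (4.2 × 10²⁵) / (4π × (1.3 × 10⁷ m)³) = 4600 kg/m³
d_R = 1.26 × 13000 km × (4600/1300)^(1/3)
    = 25000 km

25000 km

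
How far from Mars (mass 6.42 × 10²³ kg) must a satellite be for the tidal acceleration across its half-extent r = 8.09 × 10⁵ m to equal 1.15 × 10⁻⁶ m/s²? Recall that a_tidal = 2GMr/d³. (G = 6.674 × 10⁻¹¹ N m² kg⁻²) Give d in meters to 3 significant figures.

3.92 × 10⁸ m

2GMr/d³ = a_tidal  ⇒  d = (2GMr / a_tidal)^(1/3)
d = (2 × 6.674×10⁻¹¹ × (6.42 × 10²³) × (8.09 × 10⁵) / (1.15 × 10⁻⁶))^(1/3)
  = 3.92 × 10⁸ m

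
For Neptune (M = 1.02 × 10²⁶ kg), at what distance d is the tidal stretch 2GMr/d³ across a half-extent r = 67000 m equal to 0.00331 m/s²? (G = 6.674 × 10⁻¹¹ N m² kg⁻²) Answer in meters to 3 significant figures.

6.51 × 10⁷ m

2GMr/d³ = a_tidal  ⇒  d = (2GMr / a_tidal)^(1/3)
d = (2 × 6.674×10⁻¹¹ × (1.02 × 10²⁶) × (67000) / (0.00331))^(1/3)
  = 6.51 × 10⁷ m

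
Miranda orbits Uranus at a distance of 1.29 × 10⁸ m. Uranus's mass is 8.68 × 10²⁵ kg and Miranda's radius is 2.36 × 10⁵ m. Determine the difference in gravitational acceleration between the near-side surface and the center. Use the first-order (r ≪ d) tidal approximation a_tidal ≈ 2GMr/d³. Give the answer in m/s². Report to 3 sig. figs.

1.27 × 10⁻³ m/s²

The tidal stretch is the gradient of GM/d² times the body's extent r, hence the 1/d³ dependence.
Δa = 2GMr/d³
   = 2 × (6.674 × 10⁻¹¹) × (8.68 × 10²⁵) × (2.36 × 10⁵) / (1.29 × 10⁸)³
   = 1.27 × 10⁻³ m/s²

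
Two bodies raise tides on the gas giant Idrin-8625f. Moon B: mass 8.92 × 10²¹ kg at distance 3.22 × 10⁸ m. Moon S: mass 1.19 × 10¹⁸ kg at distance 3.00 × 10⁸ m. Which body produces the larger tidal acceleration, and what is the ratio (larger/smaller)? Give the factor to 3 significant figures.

Moon B, by a factor of ≈ 6060

The tide-raising term goes as M/d³ (the gradient of a 1/d² field).
Moon B: (8.92 × 10²¹) / (3.22 × 10⁸)³ = 2.672 × 10⁻⁴
Moon S: (1.19 × 10¹⁸) / (3.00 × 10⁸)³ = 4.407 × 10⁻⁸
Ratio (larger/smaller) = 6060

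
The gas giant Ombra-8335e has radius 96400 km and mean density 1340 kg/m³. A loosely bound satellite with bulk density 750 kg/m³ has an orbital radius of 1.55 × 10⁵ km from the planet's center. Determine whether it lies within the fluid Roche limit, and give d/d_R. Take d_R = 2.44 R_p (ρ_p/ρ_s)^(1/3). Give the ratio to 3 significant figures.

d_R = 2.44 × (96400 km) × (1340/750)^(1/3) = 2.854 × 10⁵ km
d/d_R = (1.55 × 10⁵) / (2.854 × 10⁵) = 0.543
Since d/d_R < 1, the body is inside the Roche limit.

inside; d/d_R ≈ 0.543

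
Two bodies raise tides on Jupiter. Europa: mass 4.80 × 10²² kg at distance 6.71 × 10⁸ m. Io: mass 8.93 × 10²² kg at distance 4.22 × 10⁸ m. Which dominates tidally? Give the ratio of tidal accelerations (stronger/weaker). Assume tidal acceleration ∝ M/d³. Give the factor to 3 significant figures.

Io, by a factor of ≈ 7.48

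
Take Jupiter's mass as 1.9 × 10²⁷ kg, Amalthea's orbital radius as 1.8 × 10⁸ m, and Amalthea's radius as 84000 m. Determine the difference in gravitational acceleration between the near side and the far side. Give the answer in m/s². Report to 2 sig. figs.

Δa = 4GMr/d³
   = 4 × (6.674 × 10⁻¹¹) × (1.9 × 10²⁷) × (84000) / (1.8 × 10⁸)³
   = 7.3 × 10⁻³ m/s²

7.3 × 10⁻³ m/s²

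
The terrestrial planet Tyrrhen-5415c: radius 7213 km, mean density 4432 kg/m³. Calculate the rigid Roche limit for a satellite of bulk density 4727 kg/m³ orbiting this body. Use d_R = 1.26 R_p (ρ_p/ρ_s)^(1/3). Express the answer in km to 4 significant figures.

8895 km

d_R = 1.26 × 7213 km × (4432/4727)^(1/3)
    = 8895 km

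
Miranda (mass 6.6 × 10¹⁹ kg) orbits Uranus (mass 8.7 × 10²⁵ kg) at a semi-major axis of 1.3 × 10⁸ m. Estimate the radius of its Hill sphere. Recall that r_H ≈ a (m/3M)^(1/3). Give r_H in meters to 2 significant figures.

8.2 × 10⁵ m

r_H ≈ a (m/3M)^(1/3)
    = (1.3 × 10⁸) × (6.6 × 10¹⁹ / (3 × 8.7 × 10²⁵))^(1/3)
    = 8.2 × 10⁵ m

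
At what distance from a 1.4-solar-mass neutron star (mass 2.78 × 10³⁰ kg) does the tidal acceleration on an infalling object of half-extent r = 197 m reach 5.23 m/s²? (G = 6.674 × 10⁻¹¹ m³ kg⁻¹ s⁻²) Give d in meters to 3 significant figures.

2.41 × 10⁷ m

2GMr/d³ = a_tidal  ⇒  d = (2GMr / a_tidal)^(1/3)
d = (2 × 6.674×10⁻¹¹ × (2.78 × 10³⁰) × (197) / (5.23))^(1/3)
  = 2.41 × 10⁷ m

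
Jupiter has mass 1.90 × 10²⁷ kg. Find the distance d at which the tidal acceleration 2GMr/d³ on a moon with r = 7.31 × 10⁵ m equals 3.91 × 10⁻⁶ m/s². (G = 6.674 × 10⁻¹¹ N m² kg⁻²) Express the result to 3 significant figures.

2GMr/d³ = a_tidal  ⇒  d = (2GMr / a_tidal)^(1/3)
d = (2 × 6.674×10⁻¹¹ × (1.90 × 10²⁷) × (7.31 × 10⁵) / (3.91 × 10⁻⁶))^(1/3)
  = 3.62 × 10⁹ m

3.62 × 10⁹ m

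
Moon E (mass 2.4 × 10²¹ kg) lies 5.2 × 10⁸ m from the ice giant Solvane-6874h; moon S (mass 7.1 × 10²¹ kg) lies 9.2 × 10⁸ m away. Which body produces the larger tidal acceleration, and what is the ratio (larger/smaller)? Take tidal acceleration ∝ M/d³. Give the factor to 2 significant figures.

Compare M/d³ for the two perturbers:
Moon E: (2.4 × 10²¹) / (5.2 × 10⁸)³ = 1.707 × 10⁻⁵
Moon S: (7.1 × 10²¹) / (9.2 × 10⁸)³ = 9.118 × 10⁻⁶
Ratio (larger/smaller) = 1.9

Moon E, by a factor of ≈ 1.9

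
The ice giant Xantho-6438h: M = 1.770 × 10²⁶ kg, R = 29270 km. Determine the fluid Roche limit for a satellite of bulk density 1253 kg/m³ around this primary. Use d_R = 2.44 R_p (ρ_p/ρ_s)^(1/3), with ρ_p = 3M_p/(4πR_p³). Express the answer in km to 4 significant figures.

78830 km

ρ_p = 3M_p/(4πR_p³) = 3 × (1.770 × 10²⁶) / (4π × (2.927 × 10⁷ m)³) = 1685 kg/m³
d_R = 2.44 × 29270 km × (1685/1253)^(1/3)
    = 78830 km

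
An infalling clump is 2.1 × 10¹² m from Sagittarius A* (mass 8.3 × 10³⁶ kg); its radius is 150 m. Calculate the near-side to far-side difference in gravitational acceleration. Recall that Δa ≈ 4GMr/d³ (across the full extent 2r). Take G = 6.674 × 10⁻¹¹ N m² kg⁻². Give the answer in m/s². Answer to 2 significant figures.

The field gradient is 2GM/d³; across the full diameter 2r the difference is 4GMr/d³.
Δa = 4GMr/d³
   = 4 × (6.674 × 10⁻¹¹) × (8.3 × 10³⁶) × (150) / (2.1 × 10¹²)³
   = 3.6 × 10⁻⁸ m/s²

3.6 × 10⁻⁸ m/s²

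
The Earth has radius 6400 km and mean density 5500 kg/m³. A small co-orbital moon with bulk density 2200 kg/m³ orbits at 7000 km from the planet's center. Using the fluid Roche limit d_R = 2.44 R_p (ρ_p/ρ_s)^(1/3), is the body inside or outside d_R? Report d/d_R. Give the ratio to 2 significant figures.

d_R = 2.44 × (6400 km) × (5500/2200)^(1/3) = 21190 km
d/d_R = (7000) / (21190) = 0.33
Since d/d_R < 1, the body is inside the Roche limit.

inside; d/d_R ≈ 0.33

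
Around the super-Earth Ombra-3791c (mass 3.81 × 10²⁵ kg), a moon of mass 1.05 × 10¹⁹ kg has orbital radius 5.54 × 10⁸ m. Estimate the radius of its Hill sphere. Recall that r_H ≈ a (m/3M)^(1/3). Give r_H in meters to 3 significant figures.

2.50 × 10⁶ m

r_H ≈ a (m/3M)^(1/3)
    = (5.54 × 10⁸) × (1.05 × 10¹⁹ / (3 × 3.81 × 10²⁵))^(1/3)
    = 2.50 × 10⁶ m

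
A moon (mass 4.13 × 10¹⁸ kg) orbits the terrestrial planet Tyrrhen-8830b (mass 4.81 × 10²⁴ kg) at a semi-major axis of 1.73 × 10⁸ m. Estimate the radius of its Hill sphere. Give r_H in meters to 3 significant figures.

1.14 × 10⁶ m

r_H ≈ a (m/3M)^(1/3)
    = (1.73 × 10⁸) × (4.13 × 10¹⁸ / (3 × 4.81 × 10²⁴))^(1/3)
    = 1.14 × 10⁶ m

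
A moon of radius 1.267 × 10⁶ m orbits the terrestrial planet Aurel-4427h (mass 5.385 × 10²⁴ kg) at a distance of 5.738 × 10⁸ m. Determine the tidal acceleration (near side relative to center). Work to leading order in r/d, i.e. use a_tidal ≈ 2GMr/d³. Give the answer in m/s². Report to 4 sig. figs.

Since r ≪ d, expand the inverse-square field across one radius to get the leading 2GMr/d³ term.
Δg = 2GMr/d³
   = 2 × (6.674 × 10⁻¹¹) × (5.385 × 10²⁴) × (1.267 × 10⁶) / (5.738 × 10⁸)³
   = 4.821 × 10⁻⁶ m/s²

4.821 × 10⁻⁶ m/s²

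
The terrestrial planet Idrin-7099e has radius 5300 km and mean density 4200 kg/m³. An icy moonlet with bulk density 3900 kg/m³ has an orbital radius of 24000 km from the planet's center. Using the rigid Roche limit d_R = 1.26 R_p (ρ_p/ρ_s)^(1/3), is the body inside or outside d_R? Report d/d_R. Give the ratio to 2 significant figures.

outside; d/d_R ≈ 3.5

d_R = 1.26 × (5300 km) × (4200/3900)^(1/3) = 6845 km
d/d_R = (24000) / (6845) = 3.5
Since d/d_R > 1, the body is outside the Roche limit.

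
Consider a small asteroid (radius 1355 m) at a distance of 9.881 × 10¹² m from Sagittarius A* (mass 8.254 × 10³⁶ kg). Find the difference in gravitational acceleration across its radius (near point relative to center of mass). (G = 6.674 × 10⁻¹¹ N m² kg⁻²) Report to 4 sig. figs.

1.547 × 10⁻⁹ m/s²

a_tidal = 2GMr/d³
        = 2 × (6.674 × 10⁻¹¹) × (8.254 × 10³⁶) × (1355) / (9.881 × 10¹²)³
        = 1.547 × 10⁻⁹ m/s²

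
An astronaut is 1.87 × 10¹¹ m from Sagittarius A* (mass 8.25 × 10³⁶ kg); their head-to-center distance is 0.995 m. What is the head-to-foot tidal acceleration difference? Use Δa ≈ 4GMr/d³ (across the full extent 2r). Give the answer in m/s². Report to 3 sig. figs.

a_tidal = 4GMr/d³
        = 4 × (6.674 × 10⁻¹¹) × (8.25 × 10³⁶) × (0.995) / (1.87 × 10¹¹)³
        = 3.35 × 10⁻⁷ m/s²

3.35 × 10⁻⁷ m/s²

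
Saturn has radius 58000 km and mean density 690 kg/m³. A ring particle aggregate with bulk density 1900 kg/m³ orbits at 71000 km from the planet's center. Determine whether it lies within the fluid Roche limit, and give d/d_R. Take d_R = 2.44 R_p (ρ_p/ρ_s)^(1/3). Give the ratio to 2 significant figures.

d_R = 2.44 × (58000 km) × (690/1900)^(1/3) = 1.010 × 10⁵ km
d/d_R = (71000) / (1.010 × 10⁵) = 0.70
Since d/d_R < 1, the body is inside the Roche limit.

inside; d/d_R ≈ 0.70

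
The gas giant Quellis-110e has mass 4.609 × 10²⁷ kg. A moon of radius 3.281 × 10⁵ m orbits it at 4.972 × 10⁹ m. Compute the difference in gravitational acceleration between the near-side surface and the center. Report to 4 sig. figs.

Differencing GM/(d−r)² and GM/d² to first order in r/d gives 2GMr/d³.
a_tidal = 2GMr/d³
        = 2 × (6.674 × 10⁻¹¹) × (4.609 × 10²⁷) × (3.281 × 10⁵) / (4.972 × 10⁹)³
        = 1.642 × 10⁻⁶ m/s²

1.642 × 10⁻⁶ m/s²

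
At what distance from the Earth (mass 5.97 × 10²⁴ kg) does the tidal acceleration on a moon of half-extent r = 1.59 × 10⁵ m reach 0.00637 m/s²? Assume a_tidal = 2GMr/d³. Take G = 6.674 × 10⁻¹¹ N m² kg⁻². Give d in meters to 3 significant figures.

2GMr/d³ = a_tidal  ⇒  d = (2GMr / a_tidal)^(1/3)
d = (2 × 6.674×10⁻¹¹ × (5.97 × 10²⁴) × (1.59 × 10⁵) / (0.00637))^(1/3)
  = 2.71 × 10⁷ m

2.71 × 10⁷ m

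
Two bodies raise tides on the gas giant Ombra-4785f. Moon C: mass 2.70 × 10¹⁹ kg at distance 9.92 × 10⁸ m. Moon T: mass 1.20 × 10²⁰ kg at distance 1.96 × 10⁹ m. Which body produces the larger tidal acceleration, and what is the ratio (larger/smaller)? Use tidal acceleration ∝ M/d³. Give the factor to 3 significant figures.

Moon C, by a factor of ≈ 1.74

Tidal stretch scales as M/d³; compute that for each body.
Moon C: (2.70 × 10¹⁹) / (9.92 × 10⁸)³ = 2.766 × 10⁻⁸
Moon T: (1.20 × 10²⁰) / (1.96 × 10⁹)³ = 1.594 × 10⁻⁸
Ratio (larger/smaller) = 1.74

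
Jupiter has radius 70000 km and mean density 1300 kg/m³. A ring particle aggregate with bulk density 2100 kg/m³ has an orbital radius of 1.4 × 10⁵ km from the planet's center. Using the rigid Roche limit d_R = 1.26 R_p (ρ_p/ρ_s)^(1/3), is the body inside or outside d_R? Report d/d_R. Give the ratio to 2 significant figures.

d_R = 1.26 × (70000 km) × (1300/2100)^(1/3) = 75170 km
d/d_R = (1.4 × 10⁵) / (75170) = 1.9
Since d/d_R > 1, the body is outside the Roche limit.

outside; d/d_R ≈ 1.9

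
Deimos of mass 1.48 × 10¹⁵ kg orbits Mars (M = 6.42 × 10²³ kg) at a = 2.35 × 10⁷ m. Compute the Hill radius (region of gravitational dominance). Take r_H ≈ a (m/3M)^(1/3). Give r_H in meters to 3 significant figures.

2.15 × 10⁴ m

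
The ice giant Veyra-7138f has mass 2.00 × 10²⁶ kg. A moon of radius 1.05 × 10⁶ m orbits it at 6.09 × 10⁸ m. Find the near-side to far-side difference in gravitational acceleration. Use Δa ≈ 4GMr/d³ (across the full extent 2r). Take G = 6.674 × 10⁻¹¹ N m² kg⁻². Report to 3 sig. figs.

a_tidal = 4GMr/d³
        = 4 × (6.674 × 10⁻¹¹) × (2.00 × 10²⁶) × (1.05 × 10⁶) / (6.09 × 10⁸)³
        = 2.48 × 10⁻⁴ m/s²

2.48 × 10⁻⁴ m/s²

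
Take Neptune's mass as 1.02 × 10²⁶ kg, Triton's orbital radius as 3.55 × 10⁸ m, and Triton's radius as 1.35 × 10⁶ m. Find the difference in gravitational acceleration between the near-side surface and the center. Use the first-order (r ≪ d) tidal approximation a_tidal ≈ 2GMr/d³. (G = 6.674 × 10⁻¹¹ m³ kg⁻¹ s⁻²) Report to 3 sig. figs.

4.11 × 10⁻⁴ m/s²

Differencing GM/(d−r)² and GM/d² to first order in r/d gives 2GMr/d³.
Δg = 2GMr/d³
   = 2 × (6.674 × 10⁻¹¹) × (1.02 × 10²⁶) × (1.35 × 10⁶) / (3.55 × 10⁸)³
   = 4.11 × 10⁻⁴ m/s²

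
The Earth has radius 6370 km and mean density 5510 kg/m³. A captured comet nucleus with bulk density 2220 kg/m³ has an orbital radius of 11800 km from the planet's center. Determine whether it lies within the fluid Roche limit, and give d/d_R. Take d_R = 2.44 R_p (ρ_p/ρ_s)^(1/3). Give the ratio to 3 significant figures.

inside; d/d_R ≈ 0.561

d_R = 2.44 × (6370 km) × (5510/2220)^(1/3) = 21040 km
d/d_R = (11800) / (21040) = 0.561
Since d/d_R < 1, the body is inside the Roche limit.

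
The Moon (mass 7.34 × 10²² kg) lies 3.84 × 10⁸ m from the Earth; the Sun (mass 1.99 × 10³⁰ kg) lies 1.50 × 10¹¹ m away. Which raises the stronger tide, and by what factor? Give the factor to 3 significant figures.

The Moon, by a factor of ≈ 2.20

Tidal acceleration ∝ M/d³, so compare M/d³ for each.
The Moon: (7.34 × 10²²) / (3.84 × 10⁸)³ = 1.296 × 10⁻³
The Sun: (1.99 × 10³⁰) / (1.50 × 10¹¹)³ = 5.896 × 10⁻⁴
Ratio (larger/smaller) = 2.20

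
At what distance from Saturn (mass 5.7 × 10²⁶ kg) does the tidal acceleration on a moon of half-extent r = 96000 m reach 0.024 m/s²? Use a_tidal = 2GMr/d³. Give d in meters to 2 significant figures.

2GMr/d³ = a_tidal  ⇒  d = (2GMr / a_tidal)^(1/3)
d = (2 × 6.674×10⁻¹¹ × (5.7 × 10²⁶) × (96000) / (0.024))^(1/3)
  = 6.7 × 10⁷ m

6.7 × 10⁷ m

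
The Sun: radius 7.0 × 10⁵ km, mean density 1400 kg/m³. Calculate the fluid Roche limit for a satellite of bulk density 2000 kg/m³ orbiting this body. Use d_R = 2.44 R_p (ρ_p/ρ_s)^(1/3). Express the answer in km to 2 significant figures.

1.5 × 10⁶ km

d_R = 2.44 × 7.0 × 10⁵ km × (1400/2000)^(1/3)
    = 1.5 × 10⁶ km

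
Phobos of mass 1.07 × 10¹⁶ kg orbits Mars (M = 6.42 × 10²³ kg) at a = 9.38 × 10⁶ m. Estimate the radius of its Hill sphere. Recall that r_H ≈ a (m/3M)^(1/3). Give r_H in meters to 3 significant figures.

r_H ≈ a (m/3M)^(1/3)
    = (9.38 × 10⁶) × (1.07 × 10¹⁶ / (3 × 6.42 × 10²³))^(1/3)
    = 1.66 × 10⁴ m

1.66 × 10⁴ m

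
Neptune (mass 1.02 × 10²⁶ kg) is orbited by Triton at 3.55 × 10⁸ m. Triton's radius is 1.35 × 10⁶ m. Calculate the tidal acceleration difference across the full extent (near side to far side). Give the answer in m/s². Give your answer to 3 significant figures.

a_tidal = 4GMr/d³
        = 4 × (6.674 × 10⁻¹¹) × (1.02 × 10²⁶) × (1.35 × 10⁶) / (3.55 × 10⁸)³
        = 8.22 × 10⁻⁴ m/s²

8.22 × 10⁻⁴ m/s²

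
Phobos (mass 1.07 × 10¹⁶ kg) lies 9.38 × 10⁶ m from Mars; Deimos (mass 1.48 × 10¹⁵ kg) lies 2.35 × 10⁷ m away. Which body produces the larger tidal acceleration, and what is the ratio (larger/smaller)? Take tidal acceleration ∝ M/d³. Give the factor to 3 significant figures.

Phobos, by a factor of ≈ 114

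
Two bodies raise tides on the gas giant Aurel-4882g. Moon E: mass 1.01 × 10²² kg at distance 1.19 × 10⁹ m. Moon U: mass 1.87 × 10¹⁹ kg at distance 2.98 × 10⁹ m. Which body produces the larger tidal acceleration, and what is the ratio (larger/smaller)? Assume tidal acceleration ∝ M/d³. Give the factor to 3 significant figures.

Moon E, by a factor of ≈ 8480

The tide-raising term goes as M/d³ (the gradient of a 1/d² field).
Moon E: (1.01 × 10²²) / (1.19 × 10⁹)³ = 5.993 × 10⁻⁶
Moon U: (1.87 × 10¹⁹) / (2.98 × 10⁹)³ = 7.066 × 10⁻¹⁰
Ratio (larger/smaller) = 8480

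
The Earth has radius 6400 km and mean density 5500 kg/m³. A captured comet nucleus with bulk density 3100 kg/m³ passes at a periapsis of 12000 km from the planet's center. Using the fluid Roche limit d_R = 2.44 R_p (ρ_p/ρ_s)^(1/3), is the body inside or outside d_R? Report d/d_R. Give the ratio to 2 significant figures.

d_R = 2.44 × (6400 km) × (5500/3100)^(1/3) = 18900 km
d/d_R = (12000) / (18900) = 0.63
Since d/d_R < 1, the body is inside the Roche limit.

inside; d/d_R ≈ 0.63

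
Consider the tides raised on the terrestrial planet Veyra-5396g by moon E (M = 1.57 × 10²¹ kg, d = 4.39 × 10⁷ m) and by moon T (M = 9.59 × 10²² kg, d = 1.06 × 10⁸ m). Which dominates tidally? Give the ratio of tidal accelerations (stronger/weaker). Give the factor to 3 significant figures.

Tidal acceleration ∝ M/d³, so compare M/d³ for each.
Moon E: (1.57 × 10²¹) / (4.39 × 10⁷)³ = 1.856 × 10⁻²
Moon T: (9.59 × 10²²) / (1.06 × 10⁸)³ = 8.052 × 10⁻²
Ratio (larger/smaller) = 4.34

Moon T, by a factor of ≈ 4.34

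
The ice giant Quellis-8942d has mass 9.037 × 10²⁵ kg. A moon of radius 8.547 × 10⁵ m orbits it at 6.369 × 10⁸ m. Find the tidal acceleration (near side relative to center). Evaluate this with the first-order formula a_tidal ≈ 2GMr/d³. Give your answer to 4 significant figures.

3.991 × 10⁻⁵ m/s²

The tidal stretch is the gradient of GM/d² times the body's extent r, hence the 1/d³ dependence.
a_tidal = 2GMr/d³
        = 2 × (6.674 × 10⁻¹¹) × (9.037 × 10²⁵) × (8.547 × 10⁵) / (6.369 × 10⁸)³
        = 3.991 × 10⁻⁵ m/s²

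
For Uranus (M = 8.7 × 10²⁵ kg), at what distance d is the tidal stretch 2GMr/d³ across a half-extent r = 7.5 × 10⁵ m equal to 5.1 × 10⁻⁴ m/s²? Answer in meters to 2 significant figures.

2GMr/d³ = a_tidal  ⇒  d = (2GMr / a_tidal)^(1/3)
d = (2 × 6.674×10⁻¹¹ × (8.7 × 10²⁵) × (7.5 × 10⁵) / (5.1 × 10⁻⁴))^(1/3)
  = 2.6 × 10⁸ m

2.6 × 10⁸ m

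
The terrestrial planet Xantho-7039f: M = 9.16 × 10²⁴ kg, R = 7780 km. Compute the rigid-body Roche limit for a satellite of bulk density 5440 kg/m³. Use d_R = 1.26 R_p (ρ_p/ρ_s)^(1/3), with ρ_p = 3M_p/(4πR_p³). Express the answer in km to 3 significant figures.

ρ_p = 3M_p/(4πR_p³) = 3 × (9.16 × 10²⁴) / (4π × (7.78 × 10⁶ m)³) = 4640 kg/m³
d_R = 1.26 × 7780 km × (4640/5440)^(1/3)
    = 9300 km

9300 km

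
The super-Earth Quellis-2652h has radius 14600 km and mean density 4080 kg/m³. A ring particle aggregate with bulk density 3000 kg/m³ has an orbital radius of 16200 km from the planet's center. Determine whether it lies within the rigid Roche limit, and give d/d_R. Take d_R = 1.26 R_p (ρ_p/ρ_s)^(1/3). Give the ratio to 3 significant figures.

inside; d/d_R ≈ 0.795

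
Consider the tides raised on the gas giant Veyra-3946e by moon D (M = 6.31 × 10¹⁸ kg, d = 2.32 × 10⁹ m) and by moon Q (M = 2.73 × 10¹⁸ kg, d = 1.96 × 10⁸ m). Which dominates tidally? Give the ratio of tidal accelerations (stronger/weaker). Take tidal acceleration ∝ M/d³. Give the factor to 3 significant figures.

The tide-raising term goes as M/d³ (the gradient of a 1/d² field).
Moon D: (6.31 × 10¹⁸) / (2.32 × 10⁹)³ = 5.053 × 10⁻¹⁰
Moon Q: (2.73 × 10¹⁸) / (1.96 × 10⁸)³ = 3.626 × 10⁻⁷
Ratio (larger/smaller) = 718

Moon Q, by a factor of ≈ 718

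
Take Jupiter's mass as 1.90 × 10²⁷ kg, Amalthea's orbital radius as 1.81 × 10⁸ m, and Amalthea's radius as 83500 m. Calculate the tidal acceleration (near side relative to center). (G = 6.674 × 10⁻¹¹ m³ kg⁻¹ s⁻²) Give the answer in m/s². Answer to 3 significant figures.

3.57 × 10⁻³ m/s²

Since r ≪ d, expand the inverse-square field across one radius to get the leading 2GMr/d³ term.
Δa = 2GMr/d³
   = 2 × (6.674 × 10⁻¹¹) × (1.90 × 10²⁷) × (83500) / (1.81 × 10⁸)³
   = 3.57 × 10⁻³ m/s²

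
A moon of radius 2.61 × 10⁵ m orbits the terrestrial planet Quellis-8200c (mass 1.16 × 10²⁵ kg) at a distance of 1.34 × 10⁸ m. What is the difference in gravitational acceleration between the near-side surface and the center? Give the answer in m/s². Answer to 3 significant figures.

1.68 × 10⁻⁴ m/s²

Δa = 2GMr/d³
   = 2 × (6.674 × 10⁻¹¹) × (1.16 × 10²⁵) × (2.61 × 10⁵) / (1.34 × 10⁸)³
   = 1.68 × 10⁻⁴ m/s²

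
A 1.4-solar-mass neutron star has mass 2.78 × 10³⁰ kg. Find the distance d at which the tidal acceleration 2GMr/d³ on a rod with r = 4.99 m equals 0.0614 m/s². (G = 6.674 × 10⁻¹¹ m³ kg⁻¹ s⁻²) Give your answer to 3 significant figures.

2GMr/d³ = a_tidal  ⇒  d = (2GMr / a_tidal)^(1/3)
d = (2 × 6.674×10⁻¹¹ × (2.78 × 10³⁰) × (4.99) / (0.0614))^(1/3)
  = 3.11 × 10⁷ m

3.11 × 10⁷ m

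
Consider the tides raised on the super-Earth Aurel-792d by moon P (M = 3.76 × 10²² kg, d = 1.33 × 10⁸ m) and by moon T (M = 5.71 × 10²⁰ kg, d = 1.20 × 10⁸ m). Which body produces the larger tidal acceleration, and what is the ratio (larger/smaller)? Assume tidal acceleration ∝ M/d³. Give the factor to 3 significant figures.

Tidal acceleration ∝ M/d³, so compare M/d³ for each.
Moon P: (3.76 × 10²²) / (1.33 × 10⁸)³ = 1.598 × 10⁻²
Moon T: (5.71 × 10²⁰) / (1.20 × 10⁸)³ = 3.304 × 10⁻⁴
Ratio (larger/smaller) = 48.4

Moon P, by a factor of ≈ 48.4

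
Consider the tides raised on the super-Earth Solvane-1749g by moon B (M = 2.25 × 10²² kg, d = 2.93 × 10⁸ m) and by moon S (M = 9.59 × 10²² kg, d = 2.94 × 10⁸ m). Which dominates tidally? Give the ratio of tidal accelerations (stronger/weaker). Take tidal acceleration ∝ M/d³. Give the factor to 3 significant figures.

Moon S, by a factor of ≈ 4.22

The tide-raising term goes as M/d³ (the gradient of a 1/d² field).
Moon B: (2.25 × 10²²) / (2.93 × 10⁸)³ = 8.945 × 10⁻⁴
Moon S: (9.59 × 10²²) / (2.94 × 10⁸)³ = 3.774 × 10⁻³
Ratio (larger/smaller) = 4.22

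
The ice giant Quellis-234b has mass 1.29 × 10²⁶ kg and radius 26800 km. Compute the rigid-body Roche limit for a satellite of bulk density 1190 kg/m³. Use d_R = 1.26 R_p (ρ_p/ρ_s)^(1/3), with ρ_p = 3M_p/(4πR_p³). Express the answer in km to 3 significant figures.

37300 km

ρ_p = 3M_p/(4πR_p³) = 3 × (1.29 × 10²⁶) / (4π × (2.68 × 10⁷ m)³) = 1600 kg/m³
d_R = 1.26 × 26800 km × (1600/1190)^(1/3)
    = 37300 km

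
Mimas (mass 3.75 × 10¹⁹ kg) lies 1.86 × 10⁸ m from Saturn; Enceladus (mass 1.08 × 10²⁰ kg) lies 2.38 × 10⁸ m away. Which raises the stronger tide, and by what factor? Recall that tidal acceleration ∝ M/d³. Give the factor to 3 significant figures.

Enceladus, by a factor of ≈ 1.37

Tidal stretch scales as M/d³; compute that for each body.
Mimas: (3.75 × 10¹⁹) / (1.86 × 10⁸)³ = 5.828 × 10⁻⁶
Enceladus: (1.08 × 10²⁰) / (2.38 × 10⁸)³ = 8.011 × 10⁻⁶
Ratio (larger/smaller) = 1.37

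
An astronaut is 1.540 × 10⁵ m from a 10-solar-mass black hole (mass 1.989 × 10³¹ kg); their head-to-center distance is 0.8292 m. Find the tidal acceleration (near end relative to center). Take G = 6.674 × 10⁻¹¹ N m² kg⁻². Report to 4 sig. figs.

6.028 × 10⁵ m/s²

Differencing GM/(d−r)² and GM/d² to first order in r/d gives 2GMr/d³.
a_tidal = 2GMr/d³
        = 2 × (6.674 × 10⁻¹¹) × (1.989 × 10³¹) × (0.8292) / (1.540 × 10⁵)³
        = 6.028 × 10⁵ m/s²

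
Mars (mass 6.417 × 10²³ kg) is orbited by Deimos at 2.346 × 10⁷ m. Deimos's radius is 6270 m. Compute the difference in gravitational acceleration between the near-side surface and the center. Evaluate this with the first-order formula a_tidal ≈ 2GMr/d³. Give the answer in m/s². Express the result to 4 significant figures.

4.159 × 10⁻⁵ m/s²

Δg = 2GMr/d³
   = 2 × (6.674 × 10⁻¹¹) × (6.417 × 10²³) × (6270) / (2.346 × 10⁷)³
   = 4.159 × 10⁻⁵ m/s²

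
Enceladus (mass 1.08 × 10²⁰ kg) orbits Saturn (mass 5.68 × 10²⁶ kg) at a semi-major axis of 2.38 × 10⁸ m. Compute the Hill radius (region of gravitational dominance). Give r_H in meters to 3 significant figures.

r_H ≈ a (m/3M)^(1/3)
    = (2.38 × 10⁸) × (1.08 × 10²⁰ / (3 × 5.68 × 10²⁶))^(1/3)
    = 9.49 × 10⁵ m

9.49 × 10⁵ m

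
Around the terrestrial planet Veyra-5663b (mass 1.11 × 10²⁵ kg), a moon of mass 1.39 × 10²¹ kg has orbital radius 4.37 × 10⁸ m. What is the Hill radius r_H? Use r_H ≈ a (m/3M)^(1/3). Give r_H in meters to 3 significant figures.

1.52 × 10⁷ m

r_H ≈ a (m/3M)^(1/3)
    = (4.37 × 10⁸) × (1.39 × 10²¹ / (3 × 1.11 × 10²⁵))^(1/3)
    = 1.52 × 10⁷ m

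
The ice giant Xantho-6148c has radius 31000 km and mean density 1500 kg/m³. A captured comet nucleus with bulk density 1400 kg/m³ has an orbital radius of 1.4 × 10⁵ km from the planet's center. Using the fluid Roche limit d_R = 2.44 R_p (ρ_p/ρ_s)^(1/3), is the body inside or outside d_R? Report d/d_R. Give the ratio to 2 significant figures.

outside; d/d_R ≈ 1.8

d_R = 2.44 × (31000 km) × (1500/1400)^(1/3) = 77400 km
d/d_R = (1.4 × 10⁵) / (77400) = 1.8
Since d/d_R > 1, the body is outside the Roche limit.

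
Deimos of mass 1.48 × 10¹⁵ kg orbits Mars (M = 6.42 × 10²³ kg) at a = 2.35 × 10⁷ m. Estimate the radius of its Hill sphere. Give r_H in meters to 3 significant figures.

r_H ≈ a (m/3M)^(1/3)
    = (2.35 × 10⁷) × (1.48 × 10¹⁵ / (3 × 6.42 × 10²³))^(1/3)
    = 2.15 × 10⁴ m

2.15 × 10⁴ m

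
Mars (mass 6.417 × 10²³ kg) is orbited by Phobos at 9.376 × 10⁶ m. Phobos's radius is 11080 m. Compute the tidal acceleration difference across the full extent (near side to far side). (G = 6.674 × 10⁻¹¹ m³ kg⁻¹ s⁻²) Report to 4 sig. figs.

Δa = 4GMr/d³
   = 4 × (6.674 × 10⁻¹¹) × (6.417 × 10²³) × (11080) / (9.376 × 10⁶)³
   = 2.303 × 10⁻³ m/s²

2.303 × 10⁻³ m/s²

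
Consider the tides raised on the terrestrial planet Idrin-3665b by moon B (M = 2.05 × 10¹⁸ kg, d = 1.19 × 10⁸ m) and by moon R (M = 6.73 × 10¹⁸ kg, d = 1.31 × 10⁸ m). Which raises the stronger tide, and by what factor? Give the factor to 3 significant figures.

Tidal stretch scales as M/d³; compute that for each body.
Moon B: (2.05 × 10¹⁸) / (1.19 × 10⁸)³ = 1.217 × 10⁻⁶
Moon R: (6.73 × 10¹⁸) / (1.31 × 10⁸)³ = 2.994 × 10⁻⁶
Ratio (larger/smaller) = 2.46

Moon R, by a factor of ≈ 2.46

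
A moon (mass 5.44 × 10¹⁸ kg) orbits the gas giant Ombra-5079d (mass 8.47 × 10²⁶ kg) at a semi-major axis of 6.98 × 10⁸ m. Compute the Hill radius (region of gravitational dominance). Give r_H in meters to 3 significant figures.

9.00 × 10⁵ m

r_H ≈ a (m/3M)^(1/3)
    = (6.98 × 10⁸) × (5.44 × 10¹⁸ / (3 × 8.47 × 10²⁶))^(1/3)
    = 9.00 × 10⁵ m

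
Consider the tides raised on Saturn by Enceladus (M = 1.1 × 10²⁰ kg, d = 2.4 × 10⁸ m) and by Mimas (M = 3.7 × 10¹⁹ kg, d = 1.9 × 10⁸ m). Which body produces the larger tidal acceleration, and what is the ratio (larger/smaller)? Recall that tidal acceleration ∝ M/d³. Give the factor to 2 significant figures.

Enceladus, by a factor of ≈ 1.5

The tide-raising term goes as M/d³ (the gradient of a 1/d² field).
Enceladus: (1.1 × 10²⁰) / (2.4 × 10⁸)³ = 7.957 × 10⁻⁶
Mimas: (3.7 × 10¹⁹) / (1.9 × 10⁸)³ = 5.394 × 10⁻⁶
Ratio (larger/smaller) = 1.5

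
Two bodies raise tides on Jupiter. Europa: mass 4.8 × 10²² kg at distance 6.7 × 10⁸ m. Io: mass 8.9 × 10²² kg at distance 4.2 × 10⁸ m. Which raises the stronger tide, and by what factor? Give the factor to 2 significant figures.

Io, by a factor of ≈ 7.5

The tide-raising term goes as M/d³ (the gradient of a 1/d² field).
Europa: (4.8 × 10²²) / (6.7 × 10⁸)³ = 1.596 × 10⁻⁴
Io: (8.9 × 10²²) / (4.2 × 10⁸)³ = 1.201 × 10⁻³
Ratio (larger/smaller) = 7.5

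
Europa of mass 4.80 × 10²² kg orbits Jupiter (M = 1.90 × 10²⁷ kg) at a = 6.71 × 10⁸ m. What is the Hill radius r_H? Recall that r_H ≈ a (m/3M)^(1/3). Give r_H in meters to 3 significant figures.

1.37 × 10⁷ m

r_H ≈ a (m/3M)^(1/3)
    = (6.71 × 10⁸) × (4.80 × 10²² / (3 × 1.90 × 10²⁷))^(1/3)
    = 1.37 × 10⁷ m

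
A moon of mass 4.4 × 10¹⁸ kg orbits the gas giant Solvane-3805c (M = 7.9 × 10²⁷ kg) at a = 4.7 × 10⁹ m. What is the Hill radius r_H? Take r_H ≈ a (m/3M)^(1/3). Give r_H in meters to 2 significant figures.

r_H ≈ a (m/3M)^(1/3)
    = (4.7 × 10⁹) × (4.4 × 10¹⁸ / (3 × 7.9 × 10²⁷))^(1/3)
    = 2.7 × 10⁶ m

2.7 × 10⁶ m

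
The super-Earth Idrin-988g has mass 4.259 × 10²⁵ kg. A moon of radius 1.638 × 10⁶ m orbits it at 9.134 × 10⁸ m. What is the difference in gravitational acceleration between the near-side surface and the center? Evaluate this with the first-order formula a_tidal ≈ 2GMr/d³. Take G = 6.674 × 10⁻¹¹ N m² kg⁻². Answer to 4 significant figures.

1.222 × 10⁻⁵ m/s²

Δa = 2GMr/d³
   = 2 × (6.674 × 10⁻¹¹) × (4.259 × 10²⁵) × (1.638 × 10⁶) / (9.134 × 10⁸)³
   = 1.222 × 10⁻⁵ m/s²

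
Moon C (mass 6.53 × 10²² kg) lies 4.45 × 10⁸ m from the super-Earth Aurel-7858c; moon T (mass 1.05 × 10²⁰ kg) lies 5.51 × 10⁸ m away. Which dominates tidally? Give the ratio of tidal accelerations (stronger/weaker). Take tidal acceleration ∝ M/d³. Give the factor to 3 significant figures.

Moon C, by a factor of ≈ 1180

The tide-raising term goes as M/d³ (the gradient of a 1/d² field).
Moon C: (6.53 × 10²²) / (4.45 × 10⁸)³ = 7.410 × 10⁻⁴
Moon T: (1.05 × 10²⁰) / (5.51 × 10⁸)³ = 6.277 × 10⁻⁷
Ratio (larger/smaller) = 1180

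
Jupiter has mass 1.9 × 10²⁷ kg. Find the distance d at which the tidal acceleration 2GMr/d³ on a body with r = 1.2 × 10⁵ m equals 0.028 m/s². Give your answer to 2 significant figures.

2GMr/d³ = a_tidal  ⇒  d = (2GMr / a_tidal)^(1/3)
d = (2 × 6.674×10⁻¹¹ × (1.9 × 10²⁷) × (1.2 × 10⁵) / (0.028))^(1/3)
  = 1.0 × 10⁸ m

1.0 × 10⁸ m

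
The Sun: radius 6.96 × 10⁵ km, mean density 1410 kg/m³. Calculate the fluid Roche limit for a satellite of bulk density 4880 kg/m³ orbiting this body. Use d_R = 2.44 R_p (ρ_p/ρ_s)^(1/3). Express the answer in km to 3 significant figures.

1.12 × 10⁶ km

d_R = 2.44 × 6.96 × 10⁵ km × (1410/4880)^(1/3)
    = 1.12 × 10⁶ km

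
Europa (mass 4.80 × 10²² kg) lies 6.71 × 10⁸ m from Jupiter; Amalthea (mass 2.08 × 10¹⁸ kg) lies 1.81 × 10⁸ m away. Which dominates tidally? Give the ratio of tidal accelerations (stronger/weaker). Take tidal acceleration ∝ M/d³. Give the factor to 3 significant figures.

Europa, by a factor of ≈ 453

Compare M/d³ for the two perturbers:
Europa: (4.80 × 10²²) / (6.71 × 10⁸)³ = 1.589 × 10⁻⁴
Amalthea: (2.08 × 10¹⁸) / (1.81 × 10⁸)³ = 3.508 × 10⁻⁷
Ratio (larger/smaller) = 453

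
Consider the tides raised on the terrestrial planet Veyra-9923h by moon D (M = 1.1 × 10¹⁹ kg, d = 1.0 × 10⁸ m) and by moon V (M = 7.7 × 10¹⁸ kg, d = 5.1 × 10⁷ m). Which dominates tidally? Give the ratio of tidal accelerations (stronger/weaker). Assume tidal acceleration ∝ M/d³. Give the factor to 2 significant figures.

Tidal stretch scales as M/d³; compute that for each body.
Moon D: (1.1 × 10¹⁹) / (1.0 × 10⁸)³ = 1.100 × 10⁻⁵
Moon V: (7.7 × 10¹⁸) / (5.1 × 10⁷)³ = 5.805 × 10⁻⁵
Ratio (larger/smaller) = 5.3

Moon V, by a factor of ≈ 5.3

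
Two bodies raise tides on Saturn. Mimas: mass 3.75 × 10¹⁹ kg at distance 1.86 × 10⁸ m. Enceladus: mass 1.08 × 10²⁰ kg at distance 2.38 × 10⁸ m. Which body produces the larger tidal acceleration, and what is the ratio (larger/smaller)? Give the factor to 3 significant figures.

Enceladus, by a factor of ≈ 1.37

The tide-raising term goes as M/d³ (the gradient of a 1/d² field).
Mimas: (3.75 × 10¹⁹) / (1.86 × 10⁸)³ = 5.828 × 10⁻⁶
Enceladus: (1.08 × 10²⁰) / (2.38 × 10⁸)³ = 8.011 × 10⁻⁶
Ratio (larger/smaller) = 1.37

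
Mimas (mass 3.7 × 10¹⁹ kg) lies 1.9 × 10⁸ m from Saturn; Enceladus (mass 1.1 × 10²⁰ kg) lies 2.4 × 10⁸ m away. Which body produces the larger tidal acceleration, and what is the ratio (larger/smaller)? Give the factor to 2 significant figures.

Enceladus, by a factor of ≈ 1.5

The tide-raising term goes as M/d³ (the gradient of a 1/d² field).
Mimas: (3.7 × 10¹⁹) / (1.9 × 10⁸)³ = 5.394 × 10⁻⁶
Enceladus: (1.1 × 10²⁰) / (2.4 × 10⁸)³ = 7.957 × 10⁻⁶
Ratio (larger/smaller) = 1.5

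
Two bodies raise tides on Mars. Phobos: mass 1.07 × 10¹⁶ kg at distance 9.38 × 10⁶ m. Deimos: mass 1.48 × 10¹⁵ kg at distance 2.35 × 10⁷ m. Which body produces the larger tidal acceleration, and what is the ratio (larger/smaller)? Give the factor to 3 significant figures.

Phobos, by a factor of ≈ 114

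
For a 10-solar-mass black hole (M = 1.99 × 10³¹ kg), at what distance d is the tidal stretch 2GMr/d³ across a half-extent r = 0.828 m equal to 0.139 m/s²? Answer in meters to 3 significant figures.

2GMr/d³ = a_tidal  ⇒  d = (2GMr / a_tidal)^(1/3)
d = (2 × 6.674×10⁻¹¹ × (1.99 × 10³¹) × (0.828) / (0.139))^(1/3)
  = 2.51 × 10⁷ m

2.51 × 10⁷ m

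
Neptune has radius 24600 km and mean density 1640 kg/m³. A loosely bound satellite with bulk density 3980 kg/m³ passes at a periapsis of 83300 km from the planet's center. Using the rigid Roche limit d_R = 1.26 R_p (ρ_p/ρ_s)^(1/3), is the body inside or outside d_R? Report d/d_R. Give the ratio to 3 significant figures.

d_R = 1.26 × (24600 km) × (1640/3980)^(1/3) = 23070 km
d/d_R = (83300) / (23070) = 3.61
Since d/d_R > 1, the body is outside the Roche limit.

outside; d/d_R ≈ 3.61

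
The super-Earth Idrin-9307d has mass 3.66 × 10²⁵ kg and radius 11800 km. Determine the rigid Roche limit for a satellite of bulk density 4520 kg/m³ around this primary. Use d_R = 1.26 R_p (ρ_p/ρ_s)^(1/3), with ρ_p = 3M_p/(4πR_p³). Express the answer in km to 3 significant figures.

ρ_p = 3M_p/(4πR_p³) = 3 × (3.66 × 10²⁵) / (4π × (1.18 × 10⁷ m)³) = 5320 kg/m³
d_R = 1.26 × 11800 km × (5320/4520)^(1/3)
    = 15700 km

15700 km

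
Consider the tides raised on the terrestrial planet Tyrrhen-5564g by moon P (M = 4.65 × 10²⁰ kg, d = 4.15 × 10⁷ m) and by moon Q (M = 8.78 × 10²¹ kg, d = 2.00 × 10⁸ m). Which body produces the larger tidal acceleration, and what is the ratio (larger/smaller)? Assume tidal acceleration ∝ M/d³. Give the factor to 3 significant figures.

Moon P, by a factor of ≈ 5.93

Compare M/d³ for the two perturbers:
Moon P: (4.65 × 10²⁰) / (4.15 × 10⁷)³ = 6.506 × 10⁻³
Moon Q: (8.78 × 10²¹) / (2.00 × 10⁸)³ = 1.098 × 10⁻³
Ratio (larger/smaller) = 5.93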